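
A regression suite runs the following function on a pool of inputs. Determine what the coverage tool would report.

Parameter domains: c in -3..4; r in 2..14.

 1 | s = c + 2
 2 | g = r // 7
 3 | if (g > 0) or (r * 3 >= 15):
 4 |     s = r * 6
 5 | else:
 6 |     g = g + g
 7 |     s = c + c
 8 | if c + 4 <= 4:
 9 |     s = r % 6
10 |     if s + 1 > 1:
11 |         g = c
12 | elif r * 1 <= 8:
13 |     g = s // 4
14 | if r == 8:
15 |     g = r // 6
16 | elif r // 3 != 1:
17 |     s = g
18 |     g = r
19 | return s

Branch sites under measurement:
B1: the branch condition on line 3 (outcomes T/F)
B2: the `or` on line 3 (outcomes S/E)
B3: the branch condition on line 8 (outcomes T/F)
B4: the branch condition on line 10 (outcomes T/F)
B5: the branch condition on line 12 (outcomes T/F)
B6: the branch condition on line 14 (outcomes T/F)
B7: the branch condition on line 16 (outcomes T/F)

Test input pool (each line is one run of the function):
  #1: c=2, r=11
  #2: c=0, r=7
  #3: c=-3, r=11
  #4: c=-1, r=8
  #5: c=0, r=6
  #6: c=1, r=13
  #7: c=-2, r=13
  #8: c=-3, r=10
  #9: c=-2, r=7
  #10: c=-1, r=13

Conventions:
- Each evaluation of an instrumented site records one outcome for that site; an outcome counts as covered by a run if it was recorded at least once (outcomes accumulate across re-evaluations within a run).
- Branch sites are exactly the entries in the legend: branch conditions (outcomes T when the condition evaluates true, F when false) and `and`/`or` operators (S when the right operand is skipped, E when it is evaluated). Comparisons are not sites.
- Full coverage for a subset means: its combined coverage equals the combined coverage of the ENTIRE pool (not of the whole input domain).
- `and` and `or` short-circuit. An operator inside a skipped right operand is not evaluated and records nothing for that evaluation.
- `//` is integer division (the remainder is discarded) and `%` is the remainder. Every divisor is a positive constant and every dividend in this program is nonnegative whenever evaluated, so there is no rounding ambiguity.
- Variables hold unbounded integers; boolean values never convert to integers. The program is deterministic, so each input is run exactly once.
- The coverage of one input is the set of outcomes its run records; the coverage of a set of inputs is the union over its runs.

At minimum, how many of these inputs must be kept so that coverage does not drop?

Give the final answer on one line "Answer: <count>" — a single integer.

#1 (c=2, r=11) -> covered: B1=T, B2=S, B3=F, B5=F, B6=F, B7=T
#2 (c=0, r=7) -> covered: B1=T, B2=S, B3=T, B4=T, B6=F, B7=T
#3 (c=-3, r=11) -> covered: B1=T, B2=S, B3=T, B4=T, B6=F, B7=T
#4 (c=-1, r=8) -> covered: B1=T, B2=S, B3=T, B4=T, B6=T
#5 (c=0, r=6) -> covered: B1=T, B2=E, B3=T, B4=F, B6=F, B7=T
#6 (c=1, r=13) -> covered: B1=T, B2=S, B3=F, B5=F, B6=F, B7=T
#7 (c=-2, r=13) -> covered: B1=T, B2=S, B3=T, B4=T, B6=F, B7=T
#8 (c=-3, r=10) -> covered: B1=T, B2=S, B3=T, B4=T, B6=F, B7=T
#9 (c=-2, r=7) -> covered: B1=T, B2=S, B3=T, B4=T, B6=F, B7=T
#10 (c=-1, r=13) -> covered: B1=T, B2=S, B3=T, B4=T, B6=F, B7=T
together the pool reaches 11 outcomes: B1=T, B2=S, B2=E, B3=T, B3=F, B4=T, B4=F, B5=F, B6=T, B6=F, B7=T
size 1 is not enough: best union over all size-1 subsets is 6/11
size 2 is not enough: best union over all size-2 subsets is 9/11
inputs {1, 4, 5} (size 3) cover everything; no size-3 subset with a lexicographically smaller index list covers all 11

Answer: 3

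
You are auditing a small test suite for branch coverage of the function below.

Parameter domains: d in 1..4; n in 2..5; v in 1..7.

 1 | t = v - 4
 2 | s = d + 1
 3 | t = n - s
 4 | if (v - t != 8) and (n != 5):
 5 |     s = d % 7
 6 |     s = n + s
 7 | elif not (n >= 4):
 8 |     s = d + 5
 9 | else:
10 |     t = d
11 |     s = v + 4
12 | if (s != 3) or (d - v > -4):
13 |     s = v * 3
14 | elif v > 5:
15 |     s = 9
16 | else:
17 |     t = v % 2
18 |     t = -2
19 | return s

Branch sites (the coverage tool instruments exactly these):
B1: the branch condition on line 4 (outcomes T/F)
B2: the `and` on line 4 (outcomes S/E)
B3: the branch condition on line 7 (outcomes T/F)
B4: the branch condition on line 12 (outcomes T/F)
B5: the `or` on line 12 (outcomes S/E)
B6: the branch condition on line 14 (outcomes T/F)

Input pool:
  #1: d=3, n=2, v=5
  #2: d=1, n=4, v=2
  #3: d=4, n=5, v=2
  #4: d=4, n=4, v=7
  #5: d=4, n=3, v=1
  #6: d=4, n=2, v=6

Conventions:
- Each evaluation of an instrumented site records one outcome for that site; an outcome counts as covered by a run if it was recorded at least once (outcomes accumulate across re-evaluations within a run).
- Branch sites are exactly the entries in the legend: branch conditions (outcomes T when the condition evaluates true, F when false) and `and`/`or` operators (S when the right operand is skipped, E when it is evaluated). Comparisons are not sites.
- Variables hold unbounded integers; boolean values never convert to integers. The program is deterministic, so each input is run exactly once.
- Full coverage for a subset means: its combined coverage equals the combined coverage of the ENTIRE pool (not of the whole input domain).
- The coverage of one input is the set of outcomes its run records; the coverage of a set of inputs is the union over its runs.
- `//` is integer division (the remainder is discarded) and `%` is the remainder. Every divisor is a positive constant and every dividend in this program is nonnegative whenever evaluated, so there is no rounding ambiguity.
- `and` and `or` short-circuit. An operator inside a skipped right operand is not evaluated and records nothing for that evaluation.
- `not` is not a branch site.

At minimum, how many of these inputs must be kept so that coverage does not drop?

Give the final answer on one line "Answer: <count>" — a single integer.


input #1, d=3, n=2, v=5: outcomes B1=T, B2=E, B4=T, B5=S
input #2, d=1, n=4, v=2: outcomes B1=T, B2=E, B4=T, B5=S
input #3, d=4, n=5, v=2: outcomes B1=F, B2=E, B3=F, B4=T, B5=S
input #4, d=4, n=4, v=7: outcomes B1=F, B2=S, B3=F, B4=T, B5=S
input #5, d=4, n=3, v=1: outcomes B1=T, B2=E, B4=T, B5=S
input #6, d=4, n=2, v=6: outcomes B1=T, B2=E, B4=T, B5=S
the full pool covers 7 outcomes: B1=T, B1=F, B2=S, B2=E, B3=F, B4=T, B5=S
no size-1 subset reaches all 7 outcomes (best union: 5/7)
the canonical winner is {1, 4}: size 2, full 7-outcome coverage, earliest index list among size-2 covers
Answer: 2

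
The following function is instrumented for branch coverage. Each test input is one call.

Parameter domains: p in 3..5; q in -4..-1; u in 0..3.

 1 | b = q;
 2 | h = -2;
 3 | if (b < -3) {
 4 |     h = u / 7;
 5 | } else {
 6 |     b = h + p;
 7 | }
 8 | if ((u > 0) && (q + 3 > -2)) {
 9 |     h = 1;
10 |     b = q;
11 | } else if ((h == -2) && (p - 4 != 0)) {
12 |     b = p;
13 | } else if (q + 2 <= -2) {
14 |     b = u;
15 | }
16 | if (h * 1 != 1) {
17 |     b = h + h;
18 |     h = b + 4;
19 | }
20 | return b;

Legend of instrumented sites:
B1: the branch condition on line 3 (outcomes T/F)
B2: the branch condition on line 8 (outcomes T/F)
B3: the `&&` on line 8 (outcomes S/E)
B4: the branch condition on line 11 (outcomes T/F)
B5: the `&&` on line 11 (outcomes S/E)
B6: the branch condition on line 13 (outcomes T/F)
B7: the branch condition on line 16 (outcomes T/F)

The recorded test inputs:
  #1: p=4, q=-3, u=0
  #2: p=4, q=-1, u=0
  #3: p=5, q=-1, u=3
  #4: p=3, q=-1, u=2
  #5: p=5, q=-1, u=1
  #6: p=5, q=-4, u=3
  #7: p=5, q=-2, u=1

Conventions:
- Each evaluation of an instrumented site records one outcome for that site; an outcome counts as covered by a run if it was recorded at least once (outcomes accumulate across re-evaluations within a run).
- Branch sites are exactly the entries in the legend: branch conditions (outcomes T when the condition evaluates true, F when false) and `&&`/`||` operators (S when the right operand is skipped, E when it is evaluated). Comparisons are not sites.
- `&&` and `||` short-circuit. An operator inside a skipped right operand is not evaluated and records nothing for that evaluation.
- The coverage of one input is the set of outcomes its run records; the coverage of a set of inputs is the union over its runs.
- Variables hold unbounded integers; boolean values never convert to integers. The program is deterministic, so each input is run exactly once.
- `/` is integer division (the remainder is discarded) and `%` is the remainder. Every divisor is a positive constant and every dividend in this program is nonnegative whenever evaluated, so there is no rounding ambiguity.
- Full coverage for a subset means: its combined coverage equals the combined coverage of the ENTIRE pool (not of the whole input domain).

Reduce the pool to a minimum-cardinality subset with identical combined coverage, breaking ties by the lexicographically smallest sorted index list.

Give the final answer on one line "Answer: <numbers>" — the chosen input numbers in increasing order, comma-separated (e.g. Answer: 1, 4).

input #1, p=4, q=-3, u=0: events B1->F, B3->S, B2->F, B5->E, B4->F, B6->F, B7->T; outcomes B1=F, B2=F, B3=S, B4=F, B5=E, B6=F, B7=T
input #2, p=4, q=-1, u=0: events B1->F, B3->S, B2->F, B5->E, B4->F, B6->F, B7->T; outcomes B1=F, B2=F, B3=S, B4=F, B5=E, B6=F, B7=T
input #3, p=5, q=-1, u=3: events B1->F, B3->E, B2->T, B7->F; outcomes B1=F, B2=T, B3=E, B7=F
input #4, p=3, q=-1, u=2: events B1->F, B3->E, B2->T, B7->F; outcomes B1=F, B2=T, B3=E, B7=F
input #5, p=5, q=-1, u=1: events B1->F, B3->E, B2->T, B7->F; outcomes B1=F, B2=T, B3=E, B7=F
input #6, p=5, q=-4, u=3: events B1->T, B3->E, B2->T, B7->F; outcomes B1=T, B2=T, B3=E, B7=F
input #7, p=5, q=-2, u=1: events B1->F, B3->E, B2->T, B7->F; outcomes B1=F, B2=T, B3=E, B7=F
union over all inputs: B1=T, B1=F, B2=T, B2=F, B3=S, B3=E, B4=F, B5=E, B6=F, B7=T, B7=F (11 outcomes)
every size-1 subset falls short of the 11 outcomes (best: 7/11)
the canonical winner is {1, 6}: size 2, full 11-outcome coverage, earliest index list among size-2 covers

Answer: 1, 6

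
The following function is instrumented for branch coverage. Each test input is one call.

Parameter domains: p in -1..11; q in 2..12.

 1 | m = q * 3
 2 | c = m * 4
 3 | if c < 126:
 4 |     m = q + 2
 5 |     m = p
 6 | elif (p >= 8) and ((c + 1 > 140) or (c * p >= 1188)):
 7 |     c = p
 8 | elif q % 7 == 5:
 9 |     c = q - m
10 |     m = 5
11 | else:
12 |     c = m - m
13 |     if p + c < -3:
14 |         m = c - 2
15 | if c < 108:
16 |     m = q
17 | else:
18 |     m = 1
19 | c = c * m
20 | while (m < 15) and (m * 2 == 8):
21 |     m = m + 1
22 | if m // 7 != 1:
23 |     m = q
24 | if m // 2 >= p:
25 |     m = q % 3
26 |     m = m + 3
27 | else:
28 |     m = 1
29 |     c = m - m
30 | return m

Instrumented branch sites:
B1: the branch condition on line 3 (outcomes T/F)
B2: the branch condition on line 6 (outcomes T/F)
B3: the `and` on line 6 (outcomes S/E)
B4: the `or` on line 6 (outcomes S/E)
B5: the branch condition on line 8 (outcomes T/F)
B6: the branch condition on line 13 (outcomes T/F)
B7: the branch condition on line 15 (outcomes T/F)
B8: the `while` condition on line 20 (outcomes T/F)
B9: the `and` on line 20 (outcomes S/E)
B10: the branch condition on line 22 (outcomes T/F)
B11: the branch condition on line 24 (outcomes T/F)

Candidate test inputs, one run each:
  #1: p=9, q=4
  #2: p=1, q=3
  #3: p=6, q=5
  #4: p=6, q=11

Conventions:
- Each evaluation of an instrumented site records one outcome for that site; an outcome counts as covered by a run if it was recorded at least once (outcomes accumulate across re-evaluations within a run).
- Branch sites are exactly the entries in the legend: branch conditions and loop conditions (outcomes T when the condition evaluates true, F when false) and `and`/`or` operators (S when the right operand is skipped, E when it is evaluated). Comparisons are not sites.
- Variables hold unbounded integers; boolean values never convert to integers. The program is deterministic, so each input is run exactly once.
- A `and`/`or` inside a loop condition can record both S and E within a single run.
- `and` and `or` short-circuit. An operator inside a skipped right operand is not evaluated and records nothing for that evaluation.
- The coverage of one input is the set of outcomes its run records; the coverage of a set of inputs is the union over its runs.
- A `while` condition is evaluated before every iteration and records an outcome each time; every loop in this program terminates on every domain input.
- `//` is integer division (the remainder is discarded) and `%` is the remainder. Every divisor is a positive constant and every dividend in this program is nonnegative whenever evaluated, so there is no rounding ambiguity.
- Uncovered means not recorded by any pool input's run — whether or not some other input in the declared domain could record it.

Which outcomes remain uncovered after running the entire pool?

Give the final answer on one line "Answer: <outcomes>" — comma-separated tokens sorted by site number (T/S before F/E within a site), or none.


run #1 (p=9, q=4) records B1=T, B7=T, B8=T, B8=F, B9=E, B10=T, B11=F
run #2 (p=1, q=3) records B1=T, B7=T, B8=F, B9=E, B10=T, B11=T
run #3 (p=6, q=5) records B1=T, B7=T, B8=F, B9=E, B10=T, B11=F
run #4 (p=6, q=11) records B1=F, B2=F, B3=S, B5=F, B6=F, B7=T, B8=F, B9=E, B10=F, B11=F
union over the pool: B1=T, B1=F, B2=F, B3=S, B5=F, B6=F, B7=T, B8=T, B8=F, B9=E, B10=T, B10=F, B11=T, B11=F
uncovered (8 of 22): B2=T, B3=E, B4=S, B4=E, B5=T, B6=T, B7=F, B9=S
Answer: B2=T, B3=E, B4=S, B4=E, B5=T, B6=T, B7=F, B9=S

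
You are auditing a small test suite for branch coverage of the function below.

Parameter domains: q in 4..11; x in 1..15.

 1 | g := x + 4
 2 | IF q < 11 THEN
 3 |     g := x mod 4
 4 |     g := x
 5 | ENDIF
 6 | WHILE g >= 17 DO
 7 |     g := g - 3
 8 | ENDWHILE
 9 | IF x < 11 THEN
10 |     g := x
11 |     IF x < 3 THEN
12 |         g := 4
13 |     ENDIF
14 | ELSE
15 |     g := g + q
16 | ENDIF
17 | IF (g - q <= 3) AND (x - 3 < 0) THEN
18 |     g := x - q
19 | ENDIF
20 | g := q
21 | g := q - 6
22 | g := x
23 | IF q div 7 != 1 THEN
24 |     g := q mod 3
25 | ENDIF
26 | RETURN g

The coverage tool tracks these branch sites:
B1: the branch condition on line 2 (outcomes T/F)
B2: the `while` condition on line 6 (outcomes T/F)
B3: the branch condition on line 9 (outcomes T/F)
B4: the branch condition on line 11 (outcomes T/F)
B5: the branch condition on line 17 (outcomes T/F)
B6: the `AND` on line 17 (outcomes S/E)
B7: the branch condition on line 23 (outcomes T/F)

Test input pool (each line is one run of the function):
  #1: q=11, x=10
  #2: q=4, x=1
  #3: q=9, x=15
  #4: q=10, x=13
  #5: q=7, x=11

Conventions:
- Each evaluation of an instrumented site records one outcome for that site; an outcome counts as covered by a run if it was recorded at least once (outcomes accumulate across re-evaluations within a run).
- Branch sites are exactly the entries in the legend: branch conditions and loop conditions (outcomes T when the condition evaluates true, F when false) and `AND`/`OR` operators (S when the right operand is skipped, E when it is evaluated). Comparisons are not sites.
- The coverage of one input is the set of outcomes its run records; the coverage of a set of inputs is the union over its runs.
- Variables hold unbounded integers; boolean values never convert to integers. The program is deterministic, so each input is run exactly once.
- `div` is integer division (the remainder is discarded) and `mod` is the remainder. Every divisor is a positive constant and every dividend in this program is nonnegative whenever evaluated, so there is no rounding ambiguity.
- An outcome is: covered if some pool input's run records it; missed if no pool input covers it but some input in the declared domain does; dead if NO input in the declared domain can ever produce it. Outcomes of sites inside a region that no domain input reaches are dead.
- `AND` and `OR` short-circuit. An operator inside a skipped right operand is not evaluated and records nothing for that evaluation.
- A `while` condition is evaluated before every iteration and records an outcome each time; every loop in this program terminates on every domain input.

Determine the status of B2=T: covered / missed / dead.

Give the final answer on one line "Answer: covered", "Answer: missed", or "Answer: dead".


no pool input records B2=T
but domain input (q=11, x=13) does record it -> reachable, so missed
Answer: missed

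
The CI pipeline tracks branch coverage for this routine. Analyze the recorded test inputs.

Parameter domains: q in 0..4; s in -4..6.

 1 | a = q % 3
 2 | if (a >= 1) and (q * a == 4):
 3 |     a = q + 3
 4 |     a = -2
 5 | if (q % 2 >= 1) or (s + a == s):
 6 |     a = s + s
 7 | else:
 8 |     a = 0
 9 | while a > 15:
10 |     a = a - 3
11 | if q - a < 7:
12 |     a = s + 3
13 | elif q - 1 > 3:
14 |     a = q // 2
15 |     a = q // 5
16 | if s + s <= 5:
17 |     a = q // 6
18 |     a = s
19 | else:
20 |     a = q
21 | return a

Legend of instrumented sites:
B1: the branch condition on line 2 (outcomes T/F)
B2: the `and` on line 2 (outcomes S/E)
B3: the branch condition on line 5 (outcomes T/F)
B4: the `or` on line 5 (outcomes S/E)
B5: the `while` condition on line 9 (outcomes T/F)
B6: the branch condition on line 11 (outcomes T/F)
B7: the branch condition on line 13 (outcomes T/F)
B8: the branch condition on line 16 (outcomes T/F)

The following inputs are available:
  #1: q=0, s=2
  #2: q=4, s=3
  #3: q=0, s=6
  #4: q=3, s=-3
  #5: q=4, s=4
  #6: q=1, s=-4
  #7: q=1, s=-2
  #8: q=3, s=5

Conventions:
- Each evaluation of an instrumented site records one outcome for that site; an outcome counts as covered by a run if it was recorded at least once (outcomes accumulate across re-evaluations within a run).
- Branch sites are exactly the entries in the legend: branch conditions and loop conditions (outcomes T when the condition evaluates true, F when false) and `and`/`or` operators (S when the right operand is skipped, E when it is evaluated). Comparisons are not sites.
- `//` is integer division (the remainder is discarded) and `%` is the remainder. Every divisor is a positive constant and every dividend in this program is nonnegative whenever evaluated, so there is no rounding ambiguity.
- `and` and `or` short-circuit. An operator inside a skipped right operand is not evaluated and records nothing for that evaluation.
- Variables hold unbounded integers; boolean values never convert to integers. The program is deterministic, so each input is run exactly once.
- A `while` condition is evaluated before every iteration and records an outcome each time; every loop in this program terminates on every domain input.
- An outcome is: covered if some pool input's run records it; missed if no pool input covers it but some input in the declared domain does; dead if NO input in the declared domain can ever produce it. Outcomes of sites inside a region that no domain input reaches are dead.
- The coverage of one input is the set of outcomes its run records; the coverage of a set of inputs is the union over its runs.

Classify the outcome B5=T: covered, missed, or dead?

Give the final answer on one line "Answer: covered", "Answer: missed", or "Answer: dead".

no pool input records B5=T
checking all 55 inputs in the declared domain: B5=T is never recorded -> dead

Answer: dead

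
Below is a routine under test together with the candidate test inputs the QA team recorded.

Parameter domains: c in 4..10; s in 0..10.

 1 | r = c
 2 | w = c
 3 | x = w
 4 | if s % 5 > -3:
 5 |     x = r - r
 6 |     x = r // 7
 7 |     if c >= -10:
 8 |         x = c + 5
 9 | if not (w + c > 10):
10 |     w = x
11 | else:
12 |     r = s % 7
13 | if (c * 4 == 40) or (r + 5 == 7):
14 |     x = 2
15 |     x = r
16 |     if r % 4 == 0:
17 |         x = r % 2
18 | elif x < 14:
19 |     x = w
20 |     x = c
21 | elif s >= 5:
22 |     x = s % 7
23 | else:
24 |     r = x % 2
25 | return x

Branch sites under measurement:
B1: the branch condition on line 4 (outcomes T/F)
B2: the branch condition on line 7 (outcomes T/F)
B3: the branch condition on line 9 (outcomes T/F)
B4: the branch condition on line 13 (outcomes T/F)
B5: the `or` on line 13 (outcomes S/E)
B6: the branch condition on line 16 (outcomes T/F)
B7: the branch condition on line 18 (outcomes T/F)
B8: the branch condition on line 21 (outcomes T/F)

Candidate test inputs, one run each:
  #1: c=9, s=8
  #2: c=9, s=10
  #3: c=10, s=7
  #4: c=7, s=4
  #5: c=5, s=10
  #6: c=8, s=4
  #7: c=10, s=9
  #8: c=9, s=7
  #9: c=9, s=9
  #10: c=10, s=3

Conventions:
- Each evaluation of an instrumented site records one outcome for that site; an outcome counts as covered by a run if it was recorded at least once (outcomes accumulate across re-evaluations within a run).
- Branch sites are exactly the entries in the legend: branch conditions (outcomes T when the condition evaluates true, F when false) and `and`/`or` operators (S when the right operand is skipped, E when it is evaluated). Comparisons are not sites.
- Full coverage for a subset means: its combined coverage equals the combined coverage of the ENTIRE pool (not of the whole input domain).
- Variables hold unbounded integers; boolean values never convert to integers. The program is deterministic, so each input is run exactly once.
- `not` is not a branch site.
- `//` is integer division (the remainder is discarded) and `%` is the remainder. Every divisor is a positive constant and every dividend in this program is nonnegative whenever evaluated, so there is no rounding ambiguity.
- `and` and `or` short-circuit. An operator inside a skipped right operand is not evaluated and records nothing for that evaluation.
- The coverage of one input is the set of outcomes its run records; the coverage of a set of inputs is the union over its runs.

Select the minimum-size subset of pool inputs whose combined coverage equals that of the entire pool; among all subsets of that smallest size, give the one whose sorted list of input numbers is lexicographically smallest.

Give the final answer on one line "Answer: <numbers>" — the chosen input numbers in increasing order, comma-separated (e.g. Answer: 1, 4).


#1 (c=9, s=8) -> B1->T, B2->T, B3->F, B5->E, B4->F, B7->F, B8->T; covered: B1=T, B2=T, B3=F, B4=F, B5=E, B7=F, B8=T
#2 (c=9, s=10) -> B1->T, B2->T, B3->F, B5->E, B4->F, B7->F, B8->T; covered: B1=T, B2=T, B3=F, B4=F, B5=E, B7=F, B8=T
#3 (c=10, s=7) -> B1->T, B2->T, B3->F, B5->S, B4->T, B6->T; covered: B1=T, B2=T, B3=F, B4=T, B5=S, B6=T
#4 (c=7, s=4) -> B1->T, B2->T, B3->F, B5->E, B4->F, B7->T; covered: B1=T, B2=T, B3=F, B4=F, B5=E, B7=T
#5 (c=5, s=10) -> B1->T, B2->T, B3->T, B5->E, B4->F, B7->T; covered: B1=T, B2=T, B3=T, B4=F, B5=E, B7=T
#6 (c=8, s=4) -> B1->T, B2->T, B3->F, B5->E, B4->F, B7->T; covered: B1=T, B2=T, B3=F, B4=F, B5=E, B7=T
#7 (c=10, s=9) -> B1->T, B2->T, B3->F, B5->S, B4->T, B6->F; covered: B1=T, B2=T, B3=F, B4=T, B5=S, B6=F
#8 (c=9, s=7) -> B1->T, B2->T, B3->F, B5->E, B4->F, B7->F, B8->T; covered: B1=T, B2=T, B3=F, B4=F, B5=E, B7=F, B8=T
#9 (c=9, s=9) -> B1->T, B2->T, B3->F, B5->E, B4->T, B6->F; covered: B1=T, B2=T, B3=F, B4=T, B5=E, B6=F
#10 (c=10, s=3) -> B1->T, B2->T, B3->F, B5->S, B4->T, B6->F; covered: B1=T, B2=T, B3=F, B4=T, B5=S, B6=F
union over all inputs: B1=T, B2=T, B3=T, B3=F, B4=T, B4=F, B5=S, B5=E, B6=T, B6=F, B7=T, B7=F, B8=T (13 outcomes)
every size-1 subset falls short of the 13 outcomes (best: 7/13)
every size-2 subset falls short of the 13 outcomes (best: 10/13)
every size-3 subset falls short of the 13 outcomes (best: 12/13)
the canonical winner is {1, 3, 5, 7}: size 4, full 13-outcome coverage, earliest index list among size-4 covers
Answer: 1, 3, 5, 7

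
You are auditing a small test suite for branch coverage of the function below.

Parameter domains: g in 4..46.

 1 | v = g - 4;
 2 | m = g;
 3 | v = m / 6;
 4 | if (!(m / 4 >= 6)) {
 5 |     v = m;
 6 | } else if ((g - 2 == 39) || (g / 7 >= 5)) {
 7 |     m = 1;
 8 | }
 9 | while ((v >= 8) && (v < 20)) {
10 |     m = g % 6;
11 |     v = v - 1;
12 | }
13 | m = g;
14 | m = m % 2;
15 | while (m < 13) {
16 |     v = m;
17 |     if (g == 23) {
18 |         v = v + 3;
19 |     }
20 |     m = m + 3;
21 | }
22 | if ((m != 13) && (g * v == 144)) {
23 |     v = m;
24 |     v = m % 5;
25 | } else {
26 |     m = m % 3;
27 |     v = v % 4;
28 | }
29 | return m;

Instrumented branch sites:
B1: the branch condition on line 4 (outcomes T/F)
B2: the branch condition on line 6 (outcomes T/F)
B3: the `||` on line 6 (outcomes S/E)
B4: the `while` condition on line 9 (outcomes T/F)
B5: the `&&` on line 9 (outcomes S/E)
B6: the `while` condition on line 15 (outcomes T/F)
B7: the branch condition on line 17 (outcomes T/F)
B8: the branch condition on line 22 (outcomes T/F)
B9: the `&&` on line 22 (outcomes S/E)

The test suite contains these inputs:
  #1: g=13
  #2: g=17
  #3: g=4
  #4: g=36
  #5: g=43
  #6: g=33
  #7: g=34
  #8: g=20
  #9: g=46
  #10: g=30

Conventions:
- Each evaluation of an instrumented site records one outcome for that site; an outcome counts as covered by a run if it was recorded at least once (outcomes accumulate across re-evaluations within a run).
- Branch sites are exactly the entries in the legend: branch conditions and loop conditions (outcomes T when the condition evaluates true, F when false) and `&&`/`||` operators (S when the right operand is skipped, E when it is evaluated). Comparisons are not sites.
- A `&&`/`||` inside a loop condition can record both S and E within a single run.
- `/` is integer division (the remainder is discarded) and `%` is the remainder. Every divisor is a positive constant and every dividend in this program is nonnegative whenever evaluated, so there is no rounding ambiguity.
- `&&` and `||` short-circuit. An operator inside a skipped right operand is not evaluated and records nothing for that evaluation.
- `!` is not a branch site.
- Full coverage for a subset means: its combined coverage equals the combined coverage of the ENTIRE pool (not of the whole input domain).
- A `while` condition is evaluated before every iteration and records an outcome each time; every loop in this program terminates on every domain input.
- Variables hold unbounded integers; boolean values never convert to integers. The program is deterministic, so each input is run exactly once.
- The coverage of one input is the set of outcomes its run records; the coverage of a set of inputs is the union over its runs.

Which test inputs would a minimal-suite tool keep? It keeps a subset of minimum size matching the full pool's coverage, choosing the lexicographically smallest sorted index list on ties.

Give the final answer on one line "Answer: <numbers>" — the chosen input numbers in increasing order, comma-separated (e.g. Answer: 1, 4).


#1 (g=13) -> B1->T, B5->E, B4->T, B5->E, B4->T, B5->E, B4->T, B5->E, B4->T, B5->E, B4->T, B5->E, B4->T, B5->S, ...; covered: B1=T, B4=T, B4=F, B5=S, B5=E, B6=T, B6=F, B7=F, B8=F, B9=S
#2 (g=17) -> B1->T, B5->E, B4->T, B5->E, B4->T, B5->E, B4->T, B5->E, B4->T, B5->E, B4->T, B5->E, B4->T, B5->E, ...; covered: B1=T, B4=T, B4=F, B5=S, B5=E, B6=T, B6=F, B7=F, B8=F, B9=S
#3 (g=4) -> B1->T, B5->S, B4->F, B6->T, B7->F, B6->T, B7->F, B6->T, B7->F, B6->T, B7->F, B6->T, B7->F, B6->F, ...; covered: B1=T, B4=F, B5=S, B6=T, B6=F, B7=F, B8=F, B9=E
#4 (g=36) -> B1->F, B3->E, B2->T, B5->S, B4->F, B6->T, B7->F, B6->T, B7->F, B6->T, B7->F, B6->T, B7->F, B6->T, ...; covered: B1=F, B2=T, B3=E, B4=F, B5=S, B6=T, B6=F, B7=F, B8=F, B9=E
#5 (g=43) -> B1->F, B3->E, B2->T, B5->S, B4->F, B6->T, B7->F, B6->T, B7->F, B6->T, B7->F, B6->T, B7->F, B6->F, ...; covered: B1=F, B2=T, B3=E, B4=F, B5=S, B6=T, B6=F, B7=F, B8=F, B9=S
#6 (g=33) -> B1->F, B3->E, B2->F, B5->S, B4->F, B6->T, B7->F, B6->T, B7->F, B6->T, B7->F, B6->T, B7->F, B6->F, ...; covered: B1=F, B2=F, B3=E, B4=F, B5=S, B6=T, B6=F, B7=F, B8=F, B9=S
#7 (g=34) -> B1->F, B3->E, B2->F, B5->S, B4->F, B6->T, B7->F, B6->T, B7->F, B6->T, B7->F, B6->T, B7->F, B6->T, ...; covered: B1=F, B2=F, B3=E, B4=F, B5=S, B6=T, B6=F, B7=F, B8=F, B9=E
#8 (g=20) -> B1->T, B5->E, B4->F, B6->T, B7->F, B6->T, B7->F, B6->T, B7->F, B6->T, B7->F, B6->T, B7->F, B6->F, ...; covered: B1=T, B4=F, B5=E, B6=T, B6=F, B7=F, B8=F, B9=E
#9 (g=46) -> B1->F, B3->E, B2->T, B5->S, B4->F, B6->T, B7->F, B6->T, B7->F, B6->T, B7->F, B6->T, B7->F, B6->T, ...; covered: B1=F, B2=T, B3=E, B4=F, B5=S, B6=T, B6=F, B7=F, B8=F, B9=E
#10 (g=30) -> B1->F, B3->E, B2->F, B5->S, B4->F, B6->T, B7->F, B6->T, B7->F, B6->T, B7->F, B6->T, B7->F, B6->T, ...; covered: B1=F, B2=F, B3=E, B4=F, B5=S, B6=T, B6=F, B7=F, B8=F, B9=E
union over all inputs: B1=T, B1=F, B2=T, B2=F, B3=E, B4=T, B4=F, B5=S, B5=E, B6=T, B6=F, B7=F, B8=F, B9=S, B9=E (15 outcomes)
no size-1 subset reaches all 15 outcomes (best union: 10/15)
no size-2 subset reaches all 15 outcomes (best union: 14/15)
inputs {1, 4, 6} (size 3) cover everything; no size-3 subset with a lexicographically smaller index list covers all 15
Answer: 1, 4, 6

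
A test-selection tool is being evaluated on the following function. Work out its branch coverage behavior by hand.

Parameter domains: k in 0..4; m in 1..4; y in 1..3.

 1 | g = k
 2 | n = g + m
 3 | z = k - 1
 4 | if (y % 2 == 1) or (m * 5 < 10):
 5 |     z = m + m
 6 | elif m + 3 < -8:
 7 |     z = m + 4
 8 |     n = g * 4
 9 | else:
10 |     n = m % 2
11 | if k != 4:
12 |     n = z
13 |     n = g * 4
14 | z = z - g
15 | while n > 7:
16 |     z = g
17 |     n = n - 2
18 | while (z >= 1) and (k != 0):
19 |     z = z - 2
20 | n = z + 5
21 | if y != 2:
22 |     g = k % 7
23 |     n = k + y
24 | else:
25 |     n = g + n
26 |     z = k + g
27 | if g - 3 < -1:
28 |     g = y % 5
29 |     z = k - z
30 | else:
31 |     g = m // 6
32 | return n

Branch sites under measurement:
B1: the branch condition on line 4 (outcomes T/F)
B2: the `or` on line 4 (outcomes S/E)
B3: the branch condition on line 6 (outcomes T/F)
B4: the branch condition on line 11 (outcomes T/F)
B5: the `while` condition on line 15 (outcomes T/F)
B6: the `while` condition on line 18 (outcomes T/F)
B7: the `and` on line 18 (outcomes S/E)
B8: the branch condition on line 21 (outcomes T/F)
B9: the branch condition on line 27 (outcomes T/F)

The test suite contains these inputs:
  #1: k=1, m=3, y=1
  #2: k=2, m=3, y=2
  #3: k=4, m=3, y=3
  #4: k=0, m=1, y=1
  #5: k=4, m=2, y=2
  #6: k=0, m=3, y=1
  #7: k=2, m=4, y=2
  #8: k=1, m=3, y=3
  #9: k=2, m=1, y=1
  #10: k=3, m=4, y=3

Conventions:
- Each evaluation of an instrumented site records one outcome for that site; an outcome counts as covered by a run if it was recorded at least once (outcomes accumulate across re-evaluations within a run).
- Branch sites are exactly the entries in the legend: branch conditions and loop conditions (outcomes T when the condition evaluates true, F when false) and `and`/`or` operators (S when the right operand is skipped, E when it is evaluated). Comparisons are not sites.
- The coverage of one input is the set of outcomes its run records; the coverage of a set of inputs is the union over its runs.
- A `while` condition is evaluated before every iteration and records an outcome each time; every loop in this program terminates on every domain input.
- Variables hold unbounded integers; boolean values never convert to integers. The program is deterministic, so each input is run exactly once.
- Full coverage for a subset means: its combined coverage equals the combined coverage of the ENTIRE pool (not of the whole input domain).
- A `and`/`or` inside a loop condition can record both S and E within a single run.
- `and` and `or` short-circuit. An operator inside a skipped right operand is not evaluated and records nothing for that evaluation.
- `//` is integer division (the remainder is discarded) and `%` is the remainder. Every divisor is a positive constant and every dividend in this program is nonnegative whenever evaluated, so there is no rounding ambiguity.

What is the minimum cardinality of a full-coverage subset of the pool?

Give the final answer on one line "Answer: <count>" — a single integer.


run #1 (k=1, m=3, y=1) records B1=T, B2=S, B4=T, B5=F, B6=T, B6=F, B7=S, B7=E, B8=T, B9=T
run #2 (k=2, m=3, y=2) records B1=F, B2=E, B3=F, B4=T, B5=T, B5=F, B6=T, B6=F, B7=S, B7=E, B8=F, B9=F
run #3 (k=4, m=3, y=3) records B1=T, B2=S, B4=F, B5=F, B6=T, B6=F, B7=S, B7=E, B8=T, B9=F
run #4 (k=0, m=1, y=1) records B1=T, B2=S, B4=T, B5=F, B6=F, B7=E, B8=T, B9=T
run #5 (k=4, m=2, y=2) records B1=F, B2=E, B3=F, B4=F, B5=F, B6=F, B7=S, B8=F, B9=F
run #6 (k=0, m=3, y=1) records B1=T, B2=S, B4=T, B5=F, B6=F, B7=E, B8=T, B9=T
run #7 (k=2, m=4, y=2) records B1=F, B2=E, B3=F, B4=T, B5=T, B5=F, B6=T, B6=F, B7=S, B7=E, B8=F, B9=F
run #8 (k=1, m=3, y=3) records B1=T, B2=S, B4=T, B5=F, B6=T, B6=F, B7=S, B7=E, B8=T, B9=T
run #9 (k=2, m=1, y=1) records B1=T, B2=S, B4=T, B5=T, B5=F, B6=T, B6=F, B7=S, B7=E, B8=T, B9=F
run #10 (k=3, m=4, y=3) records B1=T, B2=S, B4=T, B5=T, B5=F, B6=T, B6=F, B7=S, B7=E, B8=T, B9=F
pool-wide coverage (17 outcomes): B1=T, B1=F, B2=S, B2=E, B3=F, B4=T, B4=F, B5=T, B5=F, B6=T, B6=F, B7=S, B7=E, B8=T, B8=F, B9=T, B9=F
size 1 is not enough: best union over all size-1 subsets is 12/17
size 2 is not enough: best union over all size-2 subsets is 16/17
at size 3, {1, 2, 3} reaches all 17 outcomes; every lexicographically earlier size-3 subset fails
Answer: 3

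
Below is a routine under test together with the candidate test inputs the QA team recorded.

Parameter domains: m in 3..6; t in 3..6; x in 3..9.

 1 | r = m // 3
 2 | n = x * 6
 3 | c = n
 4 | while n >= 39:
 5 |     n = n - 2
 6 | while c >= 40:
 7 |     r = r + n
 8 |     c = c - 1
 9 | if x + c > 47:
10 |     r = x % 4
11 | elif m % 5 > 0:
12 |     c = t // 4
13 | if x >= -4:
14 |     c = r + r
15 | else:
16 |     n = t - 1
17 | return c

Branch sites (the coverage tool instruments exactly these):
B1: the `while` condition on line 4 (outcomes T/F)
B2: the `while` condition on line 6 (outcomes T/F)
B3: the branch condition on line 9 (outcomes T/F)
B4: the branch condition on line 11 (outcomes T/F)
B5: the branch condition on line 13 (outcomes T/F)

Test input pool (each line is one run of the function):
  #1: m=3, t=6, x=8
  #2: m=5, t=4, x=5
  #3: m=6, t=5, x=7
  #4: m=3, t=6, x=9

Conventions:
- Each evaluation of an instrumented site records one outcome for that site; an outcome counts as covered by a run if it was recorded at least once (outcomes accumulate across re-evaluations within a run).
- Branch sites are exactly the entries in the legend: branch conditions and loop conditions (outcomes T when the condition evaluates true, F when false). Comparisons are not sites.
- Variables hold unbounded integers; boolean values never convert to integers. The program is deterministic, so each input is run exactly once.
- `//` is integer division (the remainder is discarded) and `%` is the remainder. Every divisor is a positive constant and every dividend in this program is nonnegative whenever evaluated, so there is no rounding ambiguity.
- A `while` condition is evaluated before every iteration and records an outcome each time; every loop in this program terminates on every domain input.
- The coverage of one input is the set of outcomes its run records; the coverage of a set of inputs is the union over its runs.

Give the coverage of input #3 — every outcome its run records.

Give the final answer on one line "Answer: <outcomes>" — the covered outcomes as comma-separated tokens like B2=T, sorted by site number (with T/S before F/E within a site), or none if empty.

Running input #3 (m=6, t=5, x=7), event by event:
  B1->T, B1->T, B1->F, B2->T, B2->T, B2->T, B2->F, B3->F, B4->T, B5->T
as a set, this run covers: B1=T, B1=F, B2=T, B2=F, B3=F, B4=T, B5=T

Answer: B1=T, B1=F, B2=T, B2=F, B3=F, B4=T, B5=T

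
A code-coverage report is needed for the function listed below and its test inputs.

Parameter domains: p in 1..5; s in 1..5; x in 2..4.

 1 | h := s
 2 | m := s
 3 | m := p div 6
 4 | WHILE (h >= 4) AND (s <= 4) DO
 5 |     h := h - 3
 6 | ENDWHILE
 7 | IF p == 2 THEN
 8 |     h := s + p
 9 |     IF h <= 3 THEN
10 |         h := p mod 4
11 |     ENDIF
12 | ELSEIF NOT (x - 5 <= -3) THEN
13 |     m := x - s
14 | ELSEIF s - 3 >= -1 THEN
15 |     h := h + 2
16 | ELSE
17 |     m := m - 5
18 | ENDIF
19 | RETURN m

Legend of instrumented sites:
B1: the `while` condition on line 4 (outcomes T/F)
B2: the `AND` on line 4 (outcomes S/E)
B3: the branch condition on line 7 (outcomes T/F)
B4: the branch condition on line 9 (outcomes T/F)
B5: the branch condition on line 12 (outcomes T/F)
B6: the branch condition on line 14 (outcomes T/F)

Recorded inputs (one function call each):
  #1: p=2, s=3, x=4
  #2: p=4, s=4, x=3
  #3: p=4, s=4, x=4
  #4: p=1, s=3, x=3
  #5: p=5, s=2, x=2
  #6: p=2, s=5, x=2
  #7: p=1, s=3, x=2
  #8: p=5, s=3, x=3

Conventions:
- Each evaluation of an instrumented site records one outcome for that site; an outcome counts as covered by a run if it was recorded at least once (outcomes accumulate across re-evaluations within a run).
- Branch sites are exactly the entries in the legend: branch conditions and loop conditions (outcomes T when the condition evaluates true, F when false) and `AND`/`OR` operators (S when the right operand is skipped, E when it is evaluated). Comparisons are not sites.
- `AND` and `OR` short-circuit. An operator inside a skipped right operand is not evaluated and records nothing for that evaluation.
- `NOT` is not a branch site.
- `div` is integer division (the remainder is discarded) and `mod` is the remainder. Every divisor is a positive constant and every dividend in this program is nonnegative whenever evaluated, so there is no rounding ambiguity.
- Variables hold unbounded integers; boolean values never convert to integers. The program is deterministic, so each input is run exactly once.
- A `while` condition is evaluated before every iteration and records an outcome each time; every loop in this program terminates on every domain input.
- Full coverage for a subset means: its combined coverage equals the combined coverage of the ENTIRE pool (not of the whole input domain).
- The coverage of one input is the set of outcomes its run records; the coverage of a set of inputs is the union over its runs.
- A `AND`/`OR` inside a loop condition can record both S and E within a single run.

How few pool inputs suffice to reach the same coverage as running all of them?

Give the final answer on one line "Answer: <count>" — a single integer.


input #1, p=2, s=3, x=4: events B2->S, B1->F, B3->T, B4->F; outcomes B1=F, B2=S, B3=T, B4=F
input #2, p=4, s=4, x=3: events B2->E, B1->T, B2->S, B1->F, B3->F, B5->T; outcomes B1=T, B1=F, B2=S, B2=E, B3=F, B5=T
input #3, p=4, s=4, x=4: events B2->E, B1->T, B2->S, B1->F, B3->F, B5->T; outcomes B1=T, B1=F, B2=S, B2=E, B3=F, B5=T
input #4, p=1, s=3, x=3: events B2->S, B1->F, B3->F, B5->T; outcomes B1=F, B2=S, B3=F, B5=T
input #5, p=5, s=2, x=2: events B2->S, B1->F, B3->F, B5->F, B6->T; outcomes B1=F, B2=S, B3=F, B5=F, B6=T
input #6, p=2, s=5, x=2: events B2->E, B1->F, B3->T, B4->F; outcomes B1=F, B2=E, B3=T, B4=F
input #7, p=1, s=3, x=2: events B2->S, B1->F, B3->F, B5->F, B6->T; outcomes B1=F, B2=S, B3=F, B5=F, B6=T
input #8, p=5, s=3, x=3: events B2->S, B1->F, B3->F, B5->T; outcomes B1=F, B2=S, B3=F, B5=T
together the pool reaches 10 outcomes: B1=T, B1=F, B2=S, B2=E, B3=T, B3=F, B4=F, B5=T, B5=F, B6=T
no size-1 subset reaches all 10 outcomes (best union: 6/10)
no size-2 subset reaches all 10 outcomes (best union: 8/10)
at size 3, {1, 2, 5} reaches all 10 outcomes; every lexicographically earlier size-3 subset fails
Answer: 3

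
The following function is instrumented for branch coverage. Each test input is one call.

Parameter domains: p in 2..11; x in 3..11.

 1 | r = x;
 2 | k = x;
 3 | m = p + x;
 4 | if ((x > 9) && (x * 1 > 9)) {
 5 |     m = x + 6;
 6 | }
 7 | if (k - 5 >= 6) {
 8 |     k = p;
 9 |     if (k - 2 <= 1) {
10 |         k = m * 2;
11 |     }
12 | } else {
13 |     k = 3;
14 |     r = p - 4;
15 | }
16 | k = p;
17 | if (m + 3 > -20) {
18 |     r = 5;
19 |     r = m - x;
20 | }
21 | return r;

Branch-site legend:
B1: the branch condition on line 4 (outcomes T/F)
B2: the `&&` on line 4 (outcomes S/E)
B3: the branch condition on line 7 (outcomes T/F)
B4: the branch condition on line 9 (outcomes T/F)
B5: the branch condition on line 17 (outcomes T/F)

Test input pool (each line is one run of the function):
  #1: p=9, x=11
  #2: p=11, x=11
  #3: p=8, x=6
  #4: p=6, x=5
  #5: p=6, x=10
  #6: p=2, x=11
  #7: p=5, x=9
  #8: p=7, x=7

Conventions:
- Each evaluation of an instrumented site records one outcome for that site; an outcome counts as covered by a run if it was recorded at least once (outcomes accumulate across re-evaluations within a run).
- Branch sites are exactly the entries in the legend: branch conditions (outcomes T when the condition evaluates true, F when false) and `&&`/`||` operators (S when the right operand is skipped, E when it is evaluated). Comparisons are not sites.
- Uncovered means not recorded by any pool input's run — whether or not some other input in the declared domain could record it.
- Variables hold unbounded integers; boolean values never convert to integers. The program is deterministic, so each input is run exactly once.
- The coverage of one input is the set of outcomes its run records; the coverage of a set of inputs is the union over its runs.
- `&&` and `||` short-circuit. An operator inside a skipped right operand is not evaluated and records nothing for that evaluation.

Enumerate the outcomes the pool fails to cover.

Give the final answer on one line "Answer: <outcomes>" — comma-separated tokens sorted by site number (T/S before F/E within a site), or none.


test 1 (p=9, x=11) fires B2->E, B1->T, B3->T, B4->F, B5->T; hits B1=T, B2=E, B3=T, B4=F, B5=T
test 2 (p=11, x=11) fires B2->E, B1->T, B3->T, B4->F, B5->T; hits B1=T, B2=E, B3=T, B4=F, B5=T
test 3 (p=8, x=6) fires B2->S, B1->F, B3->F, B5->T; hits B1=F, B2=S, B3=F, B5=T
test 4 (p=6, x=5) fires B2->S, B1->F, B3->F, B5->T; hits B1=F, B2=S, B3=F, B5=T
test 5 (p=6, x=10) fires B2->E, B1->T, B3->F, B5->T; hits B1=T, B2=E, B3=F, B5=T
test 6 (p=2, x=11) fires B2->E, B1->T, B3->T, B4->T, B5->T; hits B1=T, B2=E, B3=T, B4=T, B5=T
test 7 (p=5, x=9) fires B2->S, B1->F, B3->F, B5->T; hits B1=F, B2=S, B3=F, B5=T
test 8 (p=7, x=7) fires B2->S, B1->F, B3->F, B5->T; hits B1=F, B2=S, B3=F, B5=T
union over the pool: B1=T, B1=F, B2=S, B2=E, B3=T, B3=F, B4=T, B4=F, B5=T
uncovered (1 of 10): B5=F
Answer: B5=F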